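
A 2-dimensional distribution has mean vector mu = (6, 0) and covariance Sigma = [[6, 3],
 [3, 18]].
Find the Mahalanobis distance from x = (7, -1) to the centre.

Step 1 — centre the observation: (x - mu) = (1, -1).

Step 2 — invert Sigma. det(Sigma) = 6·18 - (3)² = 99.
  Sigma^{-1} = (1/det) · [[d, -b], [-b, a]] = [[0.1818, -0.0303],
 [-0.0303, 0.0606]].

Step 3 — form the quadratic (x - mu)^T · Sigma^{-1} · (x - mu):
  Sigma^{-1} · (x - mu) = (0.2121, -0.0909).
  (x - mu)^T · [Sigma^{-1} · (x - mu)] = (1)·(0.2121) + (-1)·(-0.0909) = 0.303.

Step 4 — take square root: d = √(0.303) ≈ 0.5505.

d(x, mu) = √(0.303) ≈ 0.5505


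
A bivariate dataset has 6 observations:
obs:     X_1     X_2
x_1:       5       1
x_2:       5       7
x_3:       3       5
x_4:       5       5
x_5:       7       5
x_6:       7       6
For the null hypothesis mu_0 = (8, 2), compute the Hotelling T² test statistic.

Step 1 — sample mean vector:
  mean(X_1) = (5 + 5 + 3 + 5 + 7 + 7) / 6 = 32/6 = 5.3333
  mean(X_2) = (1 + 7 + 5 + 5 + 5 + 6) / 6 = 29/6 = 4.8333
  x̄ = (5.3333, 4.8333),  deviation x̄ - mu_0 = (5.3333, 4.8333) - (8, 2) = (-2.6667, 2.8333).

Step 2 — sample covariance matrix, S[i,j] = (1/(n-1)) · Σ_k (x_{k,i} - mean_i) · (x_{k,j} - mean_j), divisor n-1 = 5:
  S[X_1,X_1] = ((-0.3333)·(-0.3333) + (-0.3333)·(-0.3333) + (-2.3333)·(-2.3333) + (-0.3333)·(-0.3333) + (1.6667)·(1.6667) + (1.6667)·(1.6667)) / 5 = 11.3333/5 = 2.2667
  S[X_1,X_2] = ((-0.3333)·(-3.8333) + (-0.3333)·(2.1667) + (-2.3333)·(0.1667) + (-0.3333)·(0.1667) + (1.6667)·(0.1667) + (1.6667)·(1.1667)) / 5 = 2.3333/5 = 0.4667
  S[X_2,X_2] = ((-3.8333)·(-3.8333) + (2.1667)·(2.1667) + (0.1667)·(0.1667) + (0.1667)·(0.1667) + (0.1667)·(0.1667) + (1.1667)·(1.1667)) / 5 = 20.8333/5 = 4.1667
  S = [[2.2667, 0.4667],
 [0.4667, 4.1667]].

Step 3 — invert S. det(S) = 2.2667·4.1667 - (0.4667)² = 9.2267.
  S^{-1} = (1/det) · [[d, -b], [-b, a]] = [[0.4516, -0.0506],
 [-0.0506, 0.2457]].

Step 4 — quadratic form (x̄ - mu_0)^T · S^{-1} · (x̄ - mu_0):
  S^{-1} · (x̄ - mu_0) = (-1.3475, 0.8309),
  (x̄ - mu_0)^T · [...] = (-2.6667)·(-1.3475) + (2.8333)·(0.8309) = 5.9477.

Step 5 — scale by n: T² = 6 · 5.9477 = 35.6864.

T² ≈ 35.6864


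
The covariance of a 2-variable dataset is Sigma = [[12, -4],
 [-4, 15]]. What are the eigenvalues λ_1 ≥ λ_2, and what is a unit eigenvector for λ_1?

Step 1 — characteristic polynomial of 2×2 Sigma:
  det(Sigma - λI) = λ² - trace · λ + det = 0.
  trace = 12 + 15 = 27, det = 12·15 - (-4)² = 164.
Step 2 — discriminant:
  Δ = trace² - 4·det = 729 - 656 = 73.
Step 3 — eigenvalues:
  λ = (trace ± √Δ)/2 = (27 ± 8.544)/2,
  λ_1 = 17.772,  λ_2 = 9.228.

Step 4 — unit eigenvector for λ_1: solve (Sigma - λ_1 I)v = 0. First row:
  (12 - 17.772)·v_x + (-4)·v_y = 0, i.e. (-5.772)·v_x + (-4)·v_y = 0,
  so v ∝ (b, λ_1 - a) = (-4, 5.772); multiply by -1 so the first entry is positive: u = (4, -5.772).
  ||u|| = √((4)² + (-5.772)²) = √(49.316) ≈ 7.0225,
  v_1 = u/||u|| ≈ (0.5696, -0.8219) (||v_1|| = 1).

λ_1 = 17.772,  λ_2 = 9.228;  v_1 ≈ (0.5696, -0.8219)


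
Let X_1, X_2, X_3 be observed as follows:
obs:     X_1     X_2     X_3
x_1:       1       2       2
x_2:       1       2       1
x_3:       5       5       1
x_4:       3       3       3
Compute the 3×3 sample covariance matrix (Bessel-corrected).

Step 1 — column means:
  mean(X_1) = (1 + 1 + 5 + 3) / 4 = 10/4 = 2.5
  mean(X_2) = (2 + 2 + 5 + 3) / 4 = 12/4 = 3
  mean(X_3) = (2 + 1 + 1 + 3) / 4 = 7/4 = 1.75

Step 2 — sample covariance S[i,j] = (1/(n-1)) · Σ_k (x_{k,i} - mean_i) · (x_{k,j} - mean_j), with n-1 = 3.
  S[X_1,X_1] = ((-1.5)·(-1.5) + (-1.5)·(-1.5) + (2.5)·(2.5) + (0.5)·(0.5)) / 3 = 11/3 = 3.6667
  S[X_1,X_2] = ((-1.5)·(-1) + (-1.5)·(-1) + (2.5)·(2) + (0.5)·(0)) / 3 = 8/3 = 2.6667
  S[X_1,X_3] = ((-1.5)·(0.25) + (-1.5)·(-0.75) + (2.5)·(-0.75) + (0.5)·(1.25)) / 3 = -0.5/3 = -0.1667
  S[X_2,X_2] = ((-1)·(-1) + (-1)·(-1) + (2)·(2) + (0)·(0)) / 3 = 6/3 = 2
  S[X_2,X_3] = ((-1)·(0.25) + (-1)·(-0.75) + (2)·(-0.75) + (0)·(1.25)) / 3 = -1/3 = -0.3333
  S[X_3,X_3] = ((0.25)·(0.25) + (-0.75)·(-0.75) + (-0.75)·(-0.75) + (1.25)·(1.25)) / 3 = 2.75/3 = 0.9167

S is symmetric (S[j,i] = S[i,j]). Assembling:

S = [[3.6667, 2.6667, -0.1667],
 [2.6667, 2, -0.3333],
 [-0.1667, -0.3333, 0.9167]]


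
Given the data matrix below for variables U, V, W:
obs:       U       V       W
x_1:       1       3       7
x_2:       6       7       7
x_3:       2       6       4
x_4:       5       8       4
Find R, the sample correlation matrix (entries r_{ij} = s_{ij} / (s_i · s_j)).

Step 1 — column means:
  mean(U) = (1 + 6 + 2 + 5) / 4 = 14/4 = 3.5
  mean(V) = (3 + 7 + 6 + 8) / 4 = 24/4 = 6
  mean(W) = (7 + 7 + 4 + 4) / 4 = 22/4 = 5.5

Step 2 — sample variances and covariances s[i,j] = (1/(n-1)) · Σ_k (x_{k,i} - mean_i) · (x_{k,j} - mean_j), with n-1 = 3:
  s[U,U] = ((-2.5)·(-2.5) + (2.5)·(2.5) + (-1.5)·(-1.5) + (1.5)·(1.5)) / 3 = 17/3 = 5.6667
  s[U,V] = ((-2.5)·(-3) + (2.5)·(1) + (-1.5)·(0) + (1.5)·(2)) / 3 = 13/3 = 4.3333
  s[U,W] = ((-2.5)·(1.5) + (2.5)·(1.5) + (-1.5)·(-1.5) + (1.5)·(-1.5)) / 3 = 0/3 = 0
  s[V,V] = ((-3)·(-3) + (1)·(1) + (0)·(0) + (2)·(2)) / 3 = 14/3 = 4.6667
  s[V,W] = ((-3)·(1.5) + (1)·(1.5) + (0)·(-1.5) + (2)·(-1.5)) / 3 = -6/3 = -2
  s[W,W] = ((1.5)·(1.5) + (1.5)·(1.5) + (-1.5)·(-1.5) + (-1.5)·(-1.5)) / 3 = 9/3 = 3
  Sample standard deviations s_i = √(s[i,i]):
  s(U) = √(5.6667) = 2.3805
  s(V) = √(4.6667) = 2.1602
  s(W) = √(3) = 1.7321

Step 3 — r_{ij} = s_{ij} / (s_i · s_j):
  r[U,U] = 1 (diagonal).
  r[U,V] = 4.3333 / (2.3805 · 2.1602) = 4.3333 / 5.1424 = 0.8427
  r[U,W] = 0 / (2.3805 · 1.7321) = 0 / 4.1231 = 0
  r[V,V] = 1 (diagonal).
  r[V,W] = -2 / (2.1602 · 1.7321) = -2 / 3.7417 = -0.5345
  r[W,W] = 1 (diagonal).

R is symmetric with unit diagonal. Assembling:

R = [[1, 0.8427, 0],
 [0.8427, 1, -0.5345],
 [0, -0.5345, 1]]


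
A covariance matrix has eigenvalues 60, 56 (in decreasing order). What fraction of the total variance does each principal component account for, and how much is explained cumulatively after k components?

Step 1 — total variance = trace(Sigma) = Σ λ_i = 60 + 56 = 116.

Step 2 — fraction explained by component i = λ_i / Σ λ:
  PC1: 60/116 = 0.5172
  PC2: 56/116 = 0.4828

Step 3 — cumulative fraction after k components = (λ_1 + ... + λ_k) / Σ λ:
  k = 1: 60/116 = 0.5172
  k = 2: (60 + 56)/116 = 116/116 = 1

Summary (fraction, with percent):

explained: PC1 0.5172 (51.72%), PC2 0.4828 (48.28%);  cumulative: 0.5172, 1


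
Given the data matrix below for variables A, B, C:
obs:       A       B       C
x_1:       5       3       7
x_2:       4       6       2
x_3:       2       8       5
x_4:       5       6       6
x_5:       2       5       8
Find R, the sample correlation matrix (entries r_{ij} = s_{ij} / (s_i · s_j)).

Step 1 — column means:
  mean(A) = (5 + 4 + 2 + 5 + 2) / 5 = 18/5 = 3.6
  mean(B) = (3 + 6 + 8 + 6 + 5) / 5 = 28/5 = 5.6
  mean(C) = (7 + 2 + 5 + 6 + 8) / 5 = 28/5 = 5.6

Step 2 — sample variances and covariances s[i,j] = (1/(n-1)) · Σ_k (x_{k,i} - mean_i) · (x_{k,j} - mean_j), with n-1 = 4:
  s[A,A] = ((1.4)·(1.4) + (0.4)·(0.4) + (-1.6)·(-1.6) + (1.4)·(1.4) + (-1.6)·(-1.6)) / 4 = 9.2/4 = 2.3
  s[A,B] = ((1.4)·(-2.6) + (0.4)·(0.4) + (-1.6)·(2.4) + (1.4)·(0.4) + (-1.6)·(-0.6)) / 4 = -5.8/4 = -1.45
  s[A,C] = ((1.4)·(1.4) + (0.4)·(-3.6) + (-1.6)·(-0.6) + (1.4)·(0.4) + (-1.6)·(2.4)) / 4 = -1.8/4 = -0.45
  s[B,B] = ((-2.6)·(-2.6) + (0.4)·(0.4) + (2.4)·(2.4) + (0.4)·(0.4) + (-0.6)·(-0.6)) / 4 = 13.2/4 = 3.3
  s[B,C] = ((-2.6)·(1.4) + (0.4)·(-3.6) + (2.4)·(-0.6) + (0.4)·(0.4) + (-0.6)·(2.4)) / 4 = -7.8/4 = -1.95
  s[C,C] = ((1.4)·(1.4) + (-3.6)·(-3.6) + (-0.6)·(-0.6) + (0.4)·(0.4) + (2.4)·(2.4)) / 4 = 21.2/4 = 5.3
  Sample standard deviations s_i = √(s[i,i]):
  s(A) = √(2.3) = 1.5166
  s(B) = √(3.3) = 1.8166
  s(C) = √(5.3) = 2.3022

Step 3 — r_{ij} = s_{ij} / (s_i · s_j):
  r[A,A] = 1 (diagonal).
  r[A,B] = -1.45 / (1.5166 · 1.8166) = -1.45 / 2.755 = -0.5263
  r[A,C] = -0.45 / (1.5166 · 2.3022) = -0.45 / 3.4914 = -0.1289
  r[B,B] = 1 (diagonal).
  r[B,C] = -1.95 / (1.8166 · 2.3022) = -1.95 / 4.1821 = -0.4663
  r[C,C] = 1 (diagonal).

R is symmetric with unit diagonal. Assembling:

R = [[1, -0.5263, -0.1289],
 [-0.5263, 1, -0.4663],
 [-0.1289, -0.4663, 1]]


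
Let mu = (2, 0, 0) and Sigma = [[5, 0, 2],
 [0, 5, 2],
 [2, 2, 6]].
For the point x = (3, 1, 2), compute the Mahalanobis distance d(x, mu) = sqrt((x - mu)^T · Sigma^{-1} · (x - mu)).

Step 1 — centre the observation: (x - mu) = (1, 1, 2).

Step 2 — invert Sigma (cofactor / det for 3×3, or solve directly):
  Sigma^{-1} = [[0.2364, 0.0364, -0.0909],
 [0.0364, 0.2364, -0.0909],
 [-0.0909, -0.0909, 0.2273]].

Step 3 — form the quadratic (x - mu)^T · Sigma^{-1} · (x - mu):
  Sigma^{-1} · (x - mu) = (0.0909, 0.0909, 0.2727).
  (x - mu)^T · [Sigma^{-1} · (x - mu)] = (1)·(0.0909) + (1)·(0.0909) + (2)·(0.2727) = 0.7273.

Step 4 — take square root: d = √(0.7273) ≈ 0.8528.

d(x, mu) = √(0.7273) ≈ 0.8528


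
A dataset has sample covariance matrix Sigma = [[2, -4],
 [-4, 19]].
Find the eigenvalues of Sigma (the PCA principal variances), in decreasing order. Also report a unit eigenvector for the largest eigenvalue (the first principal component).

Step 1 — characteristic polynomial of 2×2 Sigma:
  det(Sigma - λI) = λ² - trace · λ + det = 0.
  trace = 2 + 19 = 21, det = 2·19 - (-4)² = 22.
Step 2 — discriminant:
  Δ = trace² - 4·det = 441 - 88 = 353.
Step 3 — eigenvalues:
  λ = (trace ± √Δ)/2 = (21 ± 18.7883)/2,
  λ_1 = 19.8941,  λ_2 = 1.1059.

Step 4 — unit eigenvector for λ_1: solve (Sigma - λ_1 I)v = 0. First row:
  (2 - 19.8941)·v_x + (-4)·v_y = 0, i.e. (-17.8941)·v_x + (-4)·v_y = 0,
  so v ∝ (b, λ_1 - a) = (-4, 17.8941); multiply by -1 so the first entry is positive: u = (4, -17.8941).
  ||u|| = √((4)² + (-17.8941)²) = √(336.2005) ≈ 18.3358,
  v_1 = u/||u|| ≈ (0.2182, -0.9759) (||v_1|| = 1).

λ_1 = 19.8941,  λ_2 = 1.1059;  v_1 ≈ (0.2182, -0.9759)


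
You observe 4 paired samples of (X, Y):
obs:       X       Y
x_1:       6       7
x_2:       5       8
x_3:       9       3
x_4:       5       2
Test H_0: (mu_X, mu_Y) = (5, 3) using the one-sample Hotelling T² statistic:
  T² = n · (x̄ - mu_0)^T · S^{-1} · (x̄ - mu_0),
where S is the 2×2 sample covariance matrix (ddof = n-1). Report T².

Step 1 — sample mean vector:
  mean(X) = (6 + 5 + 9 + 5) / 4 = 25/4 = 6.25
  mean(Y) = (7 + 8 + 3 + 2) / 4 = 20/4 = 5
  x̄ = (6.25, 5),  deviation x̄ - mu_0 = (6.25, 5) - (5, 3) = (1.25, 2).

Step 2 — sample covariance matrix, S[i,j] = (1/(n-1)) · Σ_k (x_{k,i} - mean_i) · (x_{k,j} - mean_j), divisor n-1 = 3:
  S[X,X] = ((-0.25)·(-0.25) + (-1.25)·(-1.25) + (2.75)·(2.75) + (-1.25)·(-1.25)) / 3 = 10.75/3 = 3.5833
  S[X,Y] = ((-0.25)·(2) + (-1.25)·(3) + (2.75)·(-2) + (-1.25)·(-3)) / 3 = -6/3 = -2
  S[Y,Y] = ((2)·(2) + (3)·(3) + (-2)·(-2) + (-3)·(-3)) / 3 = 26/3 = 8.6667
  S = [[3.5833, -2],
 [-2, 8.6667]].

Step 3 — invert S. det(S) = 3.5833·8.6667 - (-2)² = 27.0556.
  S^{-1} = (1/det) · [[d, -b], [-b, a]] = [[0.3203, 0.0739],
 [0.0739, 0.1324]].

Step 4 — quadratic form (x̄ - mu_0)^T · S^{-1} · (x̄ - mu_0):
  S^{-1} · (x̄ - mu_0) = (0.5483, 0.3573),
  (x̄ - mu_0)^T · [...] = (1.25)·(0.5483) + (2)·(0.3573) = 1.3999.

Step 5 — scale by n: T² = 4 · 1.3999 = 5.5996.

T² ≈ 5.5996


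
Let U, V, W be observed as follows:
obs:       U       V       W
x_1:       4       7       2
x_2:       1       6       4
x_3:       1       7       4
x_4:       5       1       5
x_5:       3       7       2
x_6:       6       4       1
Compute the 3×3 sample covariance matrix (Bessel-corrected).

Step 1 — column means:
  mean(U) = (4 + 1 + 1 + 5 + 3 + 6) / 6 = 20/6 = 3.3333
  mean(V) = (7 + 6 + 7 + 1 + 7 + 4) / 6 = 32/6 = 5.3333
  mean(W) = (2 + 4 + 4 + 5 + 2 + 1) / 6 = 18/6 = 3

Step 2 — sample covariance S[i,j] = (1/(n-1)) · Σ_k (x_{k,i} - mean_i) · (x_{k,j} - mean_j), with n-1 = 5.
  S[U,U] = ((0.6667)·(0.6667) + (-2.3333)·(-2.3333) + (-2.3333)·(-2.3333) + (1.6667)·(1.6667) + (-0.3333)·(-0.3333) + (2.6667)·(2.6667)) / 5 = 21.3333/5 = 4.2667
  S[U,V] = ((0.6667)·(1.6667) + (-2.3333)·(0.6667) + (-2.3333)·(1.6667) + (1.6667)·(-4.3333) + (-0.3333)·(1.6667) + (2.6667)·(-1.3333)) / 5 = -15.6667/5 = -3.1333
  S[U,W] = ((0.6667)·(-1) + (-2.3333)·(1) + (-2.3333)·(1) + (1.6667)·(2) + (-0.3333)·(-1) + (2.6667)·(-2)) / 5 = -7/5 = -1.4
  S[V,V] = ((1.6667)·(1.6667) + (0.6667)·(0.6667) + (1.6667)·(1.6667) + (-4.3333)·(-4.3333) + (1.6667)·(1.6667) + (-1.3333)·(-1.3333)) / 5 = 29.3333/5 = 5.8667
  S[V,W] = ((1.6667)·(-1) + (0.6667)·(1) + (1.6667)·(1) + (-4.3333)·(2) + (1.6667)·(-1) + (-1.3333)·(-2)) / 5 = -7/5 = -1.4
  S[W,W] = ((-1)·(-1) + (1)·(1) + (1)·(1) + (2)·(2) + (-1)·(-1) + (-2)·(-2)) / 5 = 12/5 = 2.4

S is symmetric (S[j,i] = S[i,j]). Assembling:

S = [[4.2667, -3.1333, -1.4],
 [-3.1333, 5.8667, -1.4],
 [-1.4, -1.4, 2.4]]


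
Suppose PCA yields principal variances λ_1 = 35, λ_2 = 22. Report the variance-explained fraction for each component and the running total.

Step 1 — total variance = trace(Sigma) = Σ λ_i = 35 + 22 = 57.

Step 2 — fraction explained by component i = λ_i / Σ λ:
  PC1: 35/57 = 0.614
  PC2: 22/57 = 0.386

Step 3 — cumulative fraction after k components = (λ_1 + ... + λ_k) / Σ λ:
  k = 1: 35/57 = 0.614
  k = 2: (35 + 22)/57 = 57/57 = 1

Summary (fraction, with percent):

explained: PC1 0.614 (61.4%), PC2 0.386 (38.6%);  cumulative: 0.614, 1


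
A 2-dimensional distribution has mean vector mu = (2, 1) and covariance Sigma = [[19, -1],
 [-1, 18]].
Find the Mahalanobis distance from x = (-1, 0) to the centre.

Step 1 — centre the observation: (x - mu) = (-3, -1).

Step 2 — invert Sigma. det(Sigma) = 19·18 - (-1)² = 341.
  Sigma^{-1} = (1/det) · [[d, -b], [-b, a]] = [[0.0528, 0.0029],
 [0.0029, 0.0557]].

Step 3 — form the quadratic (x - mu)^T · Sigma^{-1} · (x - mu):
  Sigma^{-1} · (x - mu) = (-0.1613, -0.0645).
  (x - mu)^T · [Sigma^{-1} · (x - mu)] = (-3)·(-0.1613) + (-1)·(-0.0645) = 0.5484.

Step 4 — take square root: d = √(0.5484) ≈ 0.7405.

d(x, mu) = √(0.5484) ≈ 0.7405


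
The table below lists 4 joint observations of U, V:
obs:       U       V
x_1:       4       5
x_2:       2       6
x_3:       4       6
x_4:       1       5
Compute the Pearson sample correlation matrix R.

Step 1 — column means:
  mean(U) = (4 + 2 + 4 + 1) / 4 = 11/4 = 2.75
  mean(V) = (5 + 6 + 6 + 5) / 4 = 22/4 = 5.5

Step 2 — sample variances and covariances s[i,j] = (1/(n-1)) · Σ_k (x_{k,i} - mean_i) · (x_{k,j} - mean_j), with n-1 = 3:
  s[U,U] = ((1.25)·(1.25) + (-0.75)·(-0.75) + (1.25)·(1.25) + (-1.75)·(-1.75)) / 3 = 6.75/3 = 2.25
  s[U,V] = ((1.25)·(-0.5) + (-0.75)·(0.5) + (1.25)·(0.5) + (-1.75)·(-0.5)) / 3 = 0.5/3 = 0.1667
  s[V,V] = ((-0.5)·(-0.5) + (0.5)·(0.5) + (0.5)·(0.5) + (-0.5)·(-0.5)) / 3 = 1/3 = 0.3333
  Sample standard deviations s_i = √(s[i,i]):
  s(U) = √(2.25) = 1.5
  s(V) = √(0.3333) = 0.5774

Step 3 — r_{ij} = s_{ij} / (s_i · s_j):
  r[U,U] = 1 (diagonal).
  r[U,V] = 0.1667 / (1.5 · 0.5774) = 0.1667 / 0.866 = 0.1925
  r[V,V] = 1 (diagonal).

R is symmetric with unit diagonal. Assembling:

R = [[1, 0.1925],
 [0.1925, 1]]


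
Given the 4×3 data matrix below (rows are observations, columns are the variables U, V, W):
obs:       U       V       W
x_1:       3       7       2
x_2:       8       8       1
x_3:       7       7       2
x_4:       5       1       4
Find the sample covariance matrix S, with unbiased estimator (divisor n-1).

Step 1 — column means:
  mean(U) = (3 + 8 + 7 + 5) / 4 = 23/4 = 5.75
  mean(V) = (7 + 8 + 7 + 1) / 4 = 23/4 = 5.75
  mean(W) = (2 + 1 + 2 + 4) / 4 = 9/4 = 2.25

Step 2 — sample covariance S[i,j] = (1/(n-1)) · Σ_k (x_{k,i} - mean_i) · (x_{k,j} - mean_j), with n-1 = 3.
  S[U,U] = ((-2.75)·(-2.75) + (2.25)·(2.25) + (1.25)·(1.25) + (-0.75)·(-0.75)) / 3 = 14.75/3 = 4.9167
  S[U,V] = ((-2.75)·(1.25) + (2.25)·(2.25) + (1.25)·(1.25) + (-0.75)·(-4.75)) / 3 = 6.75/3 = 2.25
  S[U,W] = ((-2.75)·(-0.25) + (2.25)·(-1.25) + (1.25)·(-0.25) + (-0.75)·(1.75)) / 3 = -3.75/3 = -1.25
  S[V,V] = ((1.25)·(1.25) + (2.25)·(2.25) + (1.25)·(1.25) + (-4.75)·(-4.75)) / 3 = 30.75/3 = 10.25
  S[V,W] = ((1.25)·(-0.25) + (2.25)·(-1.25) + (1.25)·(-0.25) + (-4.75)·(1.75)) / 3 = -11.75/3 = -3.9167
  S[W,W] = ((-0.25)·(-0.25) + (-1.25)·(-1.25) + (-0.25)·(-0.25) + (1.75)·(1.75)) / 3 = 4.75/3 = 1.5833

S is symmetric (S[j,i] = S[i,j]). Assembling:

S = [[4.9167, 2.25, -1.25],
 [2.25, 10.25, -3.9167],
 [-1.25, -3.9167, 1.5833]]


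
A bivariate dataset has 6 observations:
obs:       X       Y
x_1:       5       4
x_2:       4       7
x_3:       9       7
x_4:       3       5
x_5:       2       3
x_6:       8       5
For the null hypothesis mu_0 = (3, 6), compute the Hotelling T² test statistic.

Step 1 — sample mean vector:
  mean(X) = (5 + 4 + 9 + 3 + 2 + 8) / 6 = 31/6 = 5.1667
  mean(Y) = (4 + 7 + 7 + 5 + 3 + 5) / 6 = 31/6 = 5.1667
  x̄ = (5.1667, 5.1667),  deviation x̄ - mu_0 = (5.1667, 5.1667) - (3, 6) = (2.1667, -0.8333).

Step 2 — sample covariance matrix, S[i,j] = (1/(n-1)) · Σ_k (x_{k,i} - mean_i) · (x_{k,j} - mean_j), divisor n-1 = 5:
  S[X,X] = ((-0.1667)·(-0.1667) + (-1.1667)·(-1.1667) + (3.8333)·(3.8333) + (-2.1667)·(-2.1667) + (-3.1667)·(-3.1667) + (2.8333)·(2.8333)) / 5 = 38.8333/5 = 7.7667
  S[X,Y] = ((-0.1667)·(-1.1667) + (-1.1667)·(1.8333) + (3.8333)·(1.8333) + (-2.1667)·(-0.1667) + (-3.1667)·(-2.1667) + (2.8333)·(-0.1667)) / 5 = 11.8333/5 = 2.3667
  S[Y,Y] = ((-1.1667)·(-1.1667) + (1.8333)·(1.8333) + (1.8333)·(1.8333) + (-0.1667)·(-0.1667) + (-2.1667)·(-2.1667) + (-0.1667)·(-0.1667)) / 5 = 12.8333/5 = 2.5667
  S = [[7.7667, 2.3667],
 [2.3667, 2.5667]].

Step 3 — invert S. det(S) = 7.7667·2.5667 - (2.3667)² = 14.3333.
  S^{-1} = (1/det) · [[d, -b], [-b, a]] = [[0.1791, -0.1651],
 [-0.1651, 0.5419]].

Step 4 — quadratic form (x̄ - mu_0)^T · S^{-1} · (x̄ - mu_0):
  S^{-1} · (x̄ - mu_0) = (0.5256, -0.8093),
  (x̄ - mu_0)^T · [...] = (2.1667)·(0.5256) + (-0.8333)·(-0.8093) = 1.8132.

Step 5 — scale by n: T² = 6 · 1.8132 = 10.8791.

T² ≈ 10.8791


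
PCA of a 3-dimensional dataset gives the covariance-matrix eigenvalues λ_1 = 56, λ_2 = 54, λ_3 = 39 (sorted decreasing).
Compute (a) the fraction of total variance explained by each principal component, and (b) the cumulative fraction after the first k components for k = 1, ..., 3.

Step 1 — total variance = trace(Sigma) = Σ λ_i = 56 + 54 + 39 = 149.

Step 2 — fraction explained by component i = λ_i / Σ λ:
  PC1: 56/149 = 0.3758
  PC2: 54/149 = 0.3624
  PC3: 39/149 = 0.2617

Step 3 — cumulative fraction after k components = (λ_1 + ... + λ_k) / Σ λ:
  k = 1: 56/149 = 0.3758
  k = 2: (56 + 54)/149 = 110/149 = 0.7383
  k = 3: (56 + 54 + 39)/149 = 149/149 = 1

Summary (fraction, with percent):

explained: PC1 0.3758 (37.58%), PC2 0.3624 (36.24%), PC3 0.2617 (26.17%);  cumulative: 0.3758, 0.7383, 1


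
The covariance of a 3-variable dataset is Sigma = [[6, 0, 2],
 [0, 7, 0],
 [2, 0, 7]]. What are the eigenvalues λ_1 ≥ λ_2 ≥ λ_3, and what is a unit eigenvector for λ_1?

Step 1 — characteristic polynomial p(λ) = det(λI - Sigma) = λ³ - tr·λ² + c_1·λ - det, where tr = trace, c_1 = sum of the principal 2×2 minors, det = det(Sigma):
  tr = 6 + 7 + 7 = 20,
  c_1 = (6·7 - (0)²) + (6·7 - (2)²) + (7·7 - (0)²) = 42 + 38 + 49 = 129,
  det = 6·(7·7 - (0)²) - (0)·((0)·7 - (0)·(2)) + (2)·((0)·(0) - 7·(2)) = 6·(49) - (0)·(0) + (2)·(-14) = 266.
  So p(λ) = λ³ - 20λ² + 129λ - 266.
Step 2 — look for an integer root (rational root theorem: any rational root is an integer divisor of 266). Testing λ = 7:
  p(7) = 343 - 980 + 903 - 266 = 0  ✓
  Dividing out (λ - 7): p(λ) = (λ - 7)(λ² - 13λ + 38).
Step 3 — remaining eigenvalues from the quadratic λ² - 13λ + 38 = 0:
  Δ = 13² - 4·38 = 169 - 152 = 17,  λ = (13 ± √17)/2 = (13 ± 4.1231)/2 ≈ 8.5616 or 4.4384.
  Sorted: λ_1 = 8.5616,  λ_2 = 7,  λ_3 = 4.4384  (check: sum = 20 = tr ✓).

Step 4 — unit eigenvector for λ_1 ≈ 8.5616: v spans the null space of (Sigma - λ_1 I), whose rows are
  r_1 = (-2.5616, 0, 2),  r_2 = (0, -1.5616, 0),  r_3 = (2, 0, -1.5616).
  v is orthogonal to every row, so take v ∝ r_1 × r_2 = ((0)·(0) - (2)·(-1.5616), (2)·(0) - (-2.5616)·(0), (-2.5616)·(-1.5616) - (0)·(0)) ≈ (3.1231, 0, 4).
  Let u = (3.1231, 0, 4).
  ||u|| = √((3.1231)² + (0)² + (4)²) = √(25.7538) ≈ 5.0748,  v_1 = u/||u|| ≈ (0.6154, 0, 0.7882) (||v_1|| = 1).

λ_1 = 8.5616,  λ_2 = 7,  λ_3 = 4.4384;  v_1 ≈ (0.6154, 0, 0.7882)


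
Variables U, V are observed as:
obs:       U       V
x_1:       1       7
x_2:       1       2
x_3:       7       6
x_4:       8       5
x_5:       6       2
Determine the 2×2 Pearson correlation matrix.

Step 1 — column means:
  mean(U) = (1 + 1 + 7 + 8 + 6) / 5 = 23/5 = 4.6
  mean(V) = (7 + 2 + 6 + 5 + 2) / 5 = 22/5 = 4.4

Step 2 — sample variances and covariances s[i,j] = (1/(n-1)) · Σ_k (x_{k,i} - mean_i) · (x_{k,j} - mean_j), with n-1 = 4:
  s[U,U] = ((-3.6)·(-3.6) + (-3.6)·(-3.6) + (2.4)·(2.4) + (3.4)·(3.4) + (1.4)·(1.4)) / 4 = 45.2/4 = 11.3
  s[U,V] = ((-3.6)·(2.6) + (-3.6)·(-2.4) + (2.4)·(1.6) + (3.4)·(0.6) + (1.4)·(-2.4)) / 4 = 1.8/4 = 0.45
  s[V,V] = ((2.6)·(2.6) + (-2.4)·(-2.4) + (1.6)·(1.6) + (0.6)·(0.6) + (-2.4)·(-2.4)) / 4 = 21.2/4 = 5.3
  Sample standard deviations s_i = √(s[i,i]):
  s(U) = √(11.3) = 3.3615
  s(V) = √(5.3) = 2.3022

Step 3 — r_{ij} = s_{ij} / (s_i · s_j):
  r[U,U] = 1 (diagonal).
  r[U,V] = 0.45 / (3.3615 · 2.3022) = 0.45 / 7.7389 = 0.0581
  r[V,V] = 1 (diagonal).

R is symmetric with unit diagonal. Assembling:

R = [[1, 0.0581],
 [0.0581, 1]]


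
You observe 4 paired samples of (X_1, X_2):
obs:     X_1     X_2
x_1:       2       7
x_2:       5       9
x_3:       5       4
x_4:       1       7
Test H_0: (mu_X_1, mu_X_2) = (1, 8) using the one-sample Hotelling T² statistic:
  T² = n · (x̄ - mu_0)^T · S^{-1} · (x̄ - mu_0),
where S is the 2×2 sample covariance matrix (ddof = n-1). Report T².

Step 1 — sample mean vector:
  mean(X_1) = (2 + 5 + 5 + 1) / 4 = 13/4 = 3.25
  mean(X_2) = (7 + 9 + 4 + 7) / 4 = 27/4 = 6.75
  x̄ = (3.25, 6.75),  deviation x̄ - mu_0 = (3.25, 6.75) - (1, 8) = (2.25, -1.25).

Step 2 — sample covariance matrix, S[i,j] = (1/(n-1)) · Σ_k (x_{k,i} - mean_i) · (x_{k,j} - mean_j), divisor n-1 = 3:
  S[X_1,X_1] = ((-1.25)·(-1.25) + (1.75)·(1.75) + (1.75)·(1.75) + (-2.25)·(-2.25)) / 3 = 12.75/3 = 4.25
  S[X_1,X_2] = ((-1.25)·(0.25) + (1.75)·(2.25) + (1.75)·(-2.75) + (-2.25)·(0.25)) / 3 = -1.75/3 = -0.5833
  S[X_2,X_2] = ((0.25)·(0.25) + (2.25)·(2.25) + (-2.75)·(-2.75) + (0.25)·(0.25)) / 3 = 12.75/3 = 4.25
  S = [[4.25, -0.5833],
 [-0.5833, 4.25]].

Step 3 — invert S. det(S) = 4.25·4.25 - (-0.5833)² = 17.7222.
  S^{-1} = (1/det) · [[d, -b], [-b, a]] = [[0.2398, 0.0329],
 [0.0329, 0.2398]].

Step 4 — quadratic form (x̄ - mu_0)^T · S^{-1} · (x̄ - mu_0):
  S^{-1} · (x̄ - mu_0) = (0.4984, -0.2257),
  (x̄ - mu_0)^T · [...] = (2.25)·(0.4984) + (-1.25)·(-0.2257) = 1.4036.

Step 5 — scale by n: T² = 4 · 1.4036 = 5.6144.

T² ≈ 5.6144


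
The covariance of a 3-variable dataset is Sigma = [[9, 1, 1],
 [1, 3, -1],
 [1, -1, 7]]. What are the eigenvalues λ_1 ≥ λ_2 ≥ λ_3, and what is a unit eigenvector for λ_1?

Step 1 — characteristic polynomial p(λ) = det(λI - Sigma) = λ³ - tr·λ² + c_1·λ - det, where tr = trace, c_1 = sum of the principal 2×2 minors, det = det(Sigma):
  tr = 9 + 3 + 7 = 19,
  c_1 = (9·3 - (1)²) + (9·7 - (1)²) + (3·7 - (-1)²) = 26 + 62 + 20 = 108,
  det = 9·(3·7 - (-1)²) - (1)·((1)·7 - (-1)·(1)) + (1)·((1)·(-1) - 3·(1)) = 9·(20) - (1)·(8) + (1)·(-4) = 168.
  So p(λ) = λ³ - 19λ² + 108λ - 168.
Step 2 — look for an integer root (rational root theorem: any rational root is an integer divisor of 168). Testing λ = 7:
  p(7) = 343 - 931 + 756 - 168 = 0  ✓
  Dividing out (λ - 7): p(λ) = (λ - 7)(λ² - 12λ + 24).
Step 3 — remaining eigenvalues from the quadratic λ² - 12λ + 24 = 0:
  Δ = 12² - 4·24 = 144 - 96 = 48,  λ = (12 ± √48)/2 = (12 ± 6.9282)/2 ≈ 9.4641 or 2.5359.
  Sorted: λ_1 = 9.4641,  λ_2 = 7,  λ_3 = 2.5359  (check: sum = 19 = tr ✓).

Step 4 — unit eigenvector for λ_1 ≈ 9.4641: v spans the null space of (Sigma - λ_1 I), whose rows are
  r_1 = (-0.4641, 1, 1),  r_2 = (1, -6.4641, -1),  r_3 = (1, -1, -2.4641).
  v is orthogonal to every row, so take v ∝ r_1 × r_2 = ((1)·(-1) - (1)·(-6.4641), (1)·(1) - (-0.4641)·(-1), (-0.4641)·(-6.4641) - (1)·(1)) ≈ (5.4641, 0.5359, 2).
  Let u = (5.4641, 0.5359, 2).
  ||u|| = √((5.4641)² + (0.5359)² + (2)²) = √(34.1436) ≈ 5.8433,  v_1 = u/||u|| ≈ (0.9351, 0.0917, 0.3423) (||v_1|| = 1).

λ_1 = 9.4641,  λ_2 = 7,  λ_3 = 2.5359;  v_1 ≈ (0.9351, 0.0917, 0.3423)


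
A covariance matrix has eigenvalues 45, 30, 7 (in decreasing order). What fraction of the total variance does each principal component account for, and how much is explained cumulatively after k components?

Step 1 — total variance = trace(Sigma) = Σ λ_i = 45 + 30 + 7 = 82.

Step 2 — fraction explained by component i = λ_i / Σ λ:
  PC1: 45/82 = 0.5488
  PC2: 30/82 = 0.3659
  PC3: 7/82 = 0.0854

Step 3 — cumulative fraction after k components = (λ_1 + ... + λ_k) / Σ λ:
  k = 1: 45/82 = 0.5488
  k = 2: (45 + 30)/82 = 75/82 = 0.9146
  k = 3: (45 + 30 + 7)/82 = 82/82 = 1

Summary (fraction, with percent):

explained: PC1 0.5488 (54.88%), PC2 0.3659 (36.59%), PC3 0.0854 (8.54%);  cumulative: 0.5488, 0.9146, 1


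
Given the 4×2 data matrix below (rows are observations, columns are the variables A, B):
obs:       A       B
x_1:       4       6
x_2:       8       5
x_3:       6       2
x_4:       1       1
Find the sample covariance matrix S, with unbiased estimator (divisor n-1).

Step 1 — column means:
  mean(A) = (4 + 8 + 6 + 1) / 4 = 19/4 = 4.75
  mean(B) = (6 + 5 + 2 + 1) / 4 = 14/4 = 3.5

Step 2 — sample covariance S[i,j] = (1/(n-1)) · Σ_k (x_{k,i} - mean_i) · (x_{k,j} - mean_j), with n-1 = 3.
  S[A,A] = ((-0.75)·(-0.75) + (3.25)·(3.25) + (1.25)·(1.25) + (-3.75)·(-3.75)) / 3 = 26.75/3 = 8.9167
  S[A,B] = ((-0.75)·(2.5) + (3.25)·(1.5) + (1.25)·(-1.5) + (-3.75)·(-2.5)) / 3 = 10.5/3 = 3.5
  S[B,B] = ((2.5)·(2.5) + (1.5)·(1.5) + (-1.5)·(-1.5) + (-2.5)·(-2.5)) / 3 = 17/3 = 5.6667

S is symmetric (S[j,i] = S[i,j]). Assembling:

S = [[8.9167, 3.5],
 [3.5, 5.6667]]


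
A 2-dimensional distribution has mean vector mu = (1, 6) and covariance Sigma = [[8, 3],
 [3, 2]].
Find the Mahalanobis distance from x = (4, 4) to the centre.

Step 1 — centre the observation: (x - mu) = (3, -2).

Step 2 — invert Sigma. det(Sigma) = 8·2 - (3)² = 7.
  Sigma^{-1} = (1/det) · [[d, -b], [-b, a]] = [[0.2857, -0.4286],
 [-0.4286, 1.1429]].

Step 3 — form the quadratic (x - mu)^T · Sigma^{-1} · (x - mu):
  Sigma^{-1} · (x - mu) = (1.7143, -3.5714).
  (x - mu)^T · [Sigma^{-1} · (x - mu)] = (3)·(1.7143) + (-2)·(-3.5714) = 12.2857.

Step 4 — take square root: d = √(12.2857) ≈ 3.5051.

d(x, mu) = √(12.2857) ≈ 3.5051


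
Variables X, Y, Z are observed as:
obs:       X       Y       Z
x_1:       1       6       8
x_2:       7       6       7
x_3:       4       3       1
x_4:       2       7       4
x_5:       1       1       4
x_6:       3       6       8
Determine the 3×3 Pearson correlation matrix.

Step 1 — column means:
  mean(X) = (1 + 7 + 4 + 2 + 1 + 3) / 6 = 18/6 = 3
  mean(Y) = (6 + 6 + 3 + 7 + 1 + 6) / 6 = 29/6 = 4.8333
  mean(Z) = (8 + 7 + 1 + 4 + 4 + 8) / 6 = 32/6 = 5.3333

Step 2 — sample variances and covariances s[i,j] = (1/(n-1)) · Σ_k (x_{k,i} - mean_i) · (x_{k,j} - mean_j), with n-1 = 5:
  s[X,X] = ((-2)·(-2) + (4)·(4) + (1)·(1) + (-1)·(-1) + (-2)·(-2) + (0)·(0)) / 5 = 26/5 = 5.2
  s[X,Y] = ((-2)·(1.1667) + (4)·(1.1667) + (1)·(-1.8333) + (-1)·(2.1667) + (-2)·(-3.8333) + (0)·(1.1667)) / 5 = 6/5 = 1.2
  s[X,Z] = ((-2)·(2.6667) + (4)·(1.6667) + (1)·(-4.3333) + (-1)·(-1.3333) + (-2)·(-1.3333) + (0)·(2.6667)) / 5 = 1/5 = 0.2
  s[Y,Y] = ((1.1667)·(1.1667) + (1.1667)·(1.1667) + (-1.8333)·(-1.8333) + (2.1667)·(2.1667) + (-3.8333)·(-3.8333) + (1.1667)·(1.1667)) / 5 = 26.8333/5 = 5.3667
  s[Y,Z] = ((1.1667)·(2.6667) + (1.1667)·(1.6667) + (-1.8333)·(-4.3333) + (2.1667)·(-1.3333) + (-3.8333)·(-1.3333) + (1.1667)·(2.6667)) / 5 = 18.3333/5 = 3.6667
  s[Z,Z] = ((2.6667)·(2.6667) + (1.6667)·(1.6667) + (-4.3333)·(-4.3333) + (-1.3333)·(-1.3333) + (-1.3333)·(-1.3333) + (2.6667)·(2.6667)) / 5 = 39.3333/5 = 7.8667
  Sample standard deviations s_i = √(s[i,i]):
  s(X) = √(5.2) = 2.2804
  s(Y) = √(5.3667) = 2.3166
  s(Z) = √(7.8667) = 2.8048

Step 3 — r_{ij} = s_{ij} / (s_i · s_j):
  r[X,X] = 1 (diagonal).
  r[X,Y] = 1.2 / (2.2804 · 2.3166) = 1.2 / 5.2827 = 0.2272
  r[X,Z] = 0.2 / (2.2804 · 2.8048) = 0.2 / 6.3958 = 0.0313
  r[Y,Y] = 1 (diagonal).
  r[Y,Z] = 3.6667 / (2.3166 · 2.8048) = 3.6667 / 6.4975 = 0.5643
  r[Z,Z] = 1 (diagonal).

R is symmetric with unit diagonal. Assembling:

R = [[1, 0.2272, 0.0313],
 [0.2272, 1, 0.5643],
 [0.0313, 0.5643, 1]]


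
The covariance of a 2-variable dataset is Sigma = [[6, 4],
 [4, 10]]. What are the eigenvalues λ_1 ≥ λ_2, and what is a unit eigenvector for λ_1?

Step 1 — characteristic polynomial of 2×2 Sigma:
  det(Sigma - λI) = λ² - trace · λ + det = 0.
  trace = 6 + 10 = 16, det = 6·10 - (4)² = 44.
Step 2 — discriminant:
  Δ = trace² - 4·det = 256 - 176 = 80.
Step 3 — eigenvalues:
  λ = (trace ± √Δ)/2 = (16 ± 8.9443)/2,
  λ_1 = 12.4721,  λ_2 = 3.5279.

Step 4 — unit eigenvector for λ_1: solve (Sigma - λ_1 I)v = 0. First row:
  (6 - 12.4721)·v_x + (4)·v_y = 0, i.e. (-6.4721)·v_x + (4)·v_y = 0,
  so v ∝ (b, λ_1 - a) = (4, 6.4721) = u.
  ||u|| = √((4)² + (6.4721)²) = √(57.8885) ≈ 7.6085,
  v_1 = u/||u|| ≈ (0.5257, 0.8507) (||v_1|| = 1).

λ_1 = 12.4721,  λ_2 = 3.5279;  v_1 ≈ (0.5257, 0.8507)


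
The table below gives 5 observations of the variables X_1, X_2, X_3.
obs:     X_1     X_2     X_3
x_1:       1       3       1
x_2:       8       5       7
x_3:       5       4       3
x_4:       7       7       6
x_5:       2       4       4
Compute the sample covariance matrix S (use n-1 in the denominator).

Step 1 — column means:
  mean(X_1) = (1 + 8 + 5 + 7 + 2) / 5 = 23/5 = 4.6
  mean(X_2) = (3 + 5 + 4 + 7 + 4) / 5 = 23/5 = 4.6
  mean(X_3) = (1 + 7 + 3 + 6 + 4) / 5 = 21/5 = 4.2

Step 2 — sample covariance S[i,j] = (1/(n-1)) · Σ_k (x_{k,i} - mean_i) · (x_{k,j} - mean_j), with n-1 = 4.
  S[X_1,X_1] = ((-3.6)·(-3.6) + (3.4)·(3.4) + (0.4)·(0.4) + (2.4)·(2.4) + (-2.6)·(-2.6)) / 4 = 37.2/4 = 9.3
  S[X_1,X_2] = ((-3.6)·(-1.6) + (3.4)·(0.4) + (0.4)·(-0.6) + (2.4)·(2.4) + (-2.6)·(-0.6)) / 4 = 14.2/4 = 3.55
  S[X_1,X_3] = ((-3.6)·(-3.2) + (3.4)·(2.8) + (0.4)·(-1.2) + (2.4)·(1.8) + (-2.6)·(-0.2)) / 4 = 25.4/4 = 6.35
  S[X_2,X_2] = ((-1.6)·(-1.6) + (0.4)·(0.4) + (-0.6)·(-0.6) + (2.4)·(2.4) + (-0.6)·(-0.6)) / 4 = 9.2/4 = 2.3
  S[X_2,X_3] = ((-1.6)·(-3.2) + (0.4)·(2.8) + (-0.6)·(-1.2) + (2.4)·(1.8) + (-0.6)·(-0.2)) / 4 = 11.4/4 = 2.85
  S[X_3,X_3] = ((-3.2)·(-3.2) + (2.8)·(2.8) + (-1.2)·(-1.2) + (1.8)·(1.8) + (-0.2)·(-0.2)) / 4 = 22.8/4 = 5.7

S is symmetric (S[j,i] = S[i,j]). Assembling:

S = [[9.3, 3.55, 6.35],
 [3.55, 2.3, 2.85],
 [6.35, 2.85, 5.7]]


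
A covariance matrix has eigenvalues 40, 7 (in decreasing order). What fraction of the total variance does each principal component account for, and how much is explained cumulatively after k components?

Step 1 — total variance = trace(Sigma) = Σ λ_i = 40 + 7 = 47.

Step 2 — fraction explained by component i = λ_i / Σ λ:
  PC1: 40/47 = 0.8511
  PC2: 7/47 = 0.1489

Step 3 — cumulative fraction after k components = (λ_1 + ... + λ_k) / Σ λ:
  k = 1: 40/47 = 0.8511
  k = 2: (40 + 7)/47 = 47/47 = 1

Summary (fraction, with percent):

explained: PC1 0.8511 (85.11%), PC2 0.1489 (14.89%);  cumulative: 0.8511, 1


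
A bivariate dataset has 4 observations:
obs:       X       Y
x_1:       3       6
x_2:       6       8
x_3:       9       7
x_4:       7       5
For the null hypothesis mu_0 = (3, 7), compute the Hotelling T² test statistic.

Step 1 — sample mean vector:
  mean(X) = (3 + 6 + 9 + 7) / 4 = 25/4 = 6.25
  mean(Y) = (6 + 8 + 7 + 5) / 4 = 26/4 = 6.5
  x̄ = (6.25, 6.5),  deviation x̄ - mu_0 = (6.25, 6.5) - (3, 7) = (3.25, -0.5).

Step 2 — sample covariance matrix, S[i,j] = (1/(n-1)) · Σ_k (x_{k,i} - mean_i) · (x_{k,j} - mean_j), divisor n-1 = 3:
  S[X,X] = ((-3.25)·(-3.25) + (-0.25)·(-0.25) + (2.75)·(2.75) + (0.75)·(0.75)) / 3 = 18.75/3 = 6.25
  S[X,Y] = ((-3.25)·(-0.5) + (-0.25)·(1.5) + (2.75)·(0.5) + (0.75)·(-1.5)) / 3 = 1.5/3 = 0.5
  S[Y,Y] = ((-0.5)·(-0.5) + (1.5)·(1.5) + (0.5)·(0.5) + (-1.5)·(-1.5)) / 3 = 5/3 = 1.6667
  S = [[6.25, 0.5],
 [0.5, 1.6667]].

Step 3 — invert S. det(S) = 6.25·1.6667 - (0.5)² = 10.1667.
  S^{-1} = (1/det) · [[d, -b], [-b, a]] = [[0.1639, -0.0492],
 [-0.0492, 0.6148]].

Step 4 — quadratic form (x̄ - mu_0)^T · S^{-1} · (x̄ - mu_0):
  S^{-1} · (x̄ - mu_0) = (0.5574, -0.4672),
  (x̄ - mu_0)^T · [...] = (3.25)·(0.5574) + (-0.5)·(-0.4672) = 2.0451.

Step 5 — scale by n: T² = 4 · 2.0451 = 8.1803.

T² ≈ 8.1803


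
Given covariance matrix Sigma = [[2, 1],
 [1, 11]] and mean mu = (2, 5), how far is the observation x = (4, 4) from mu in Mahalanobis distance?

Step 1 — centre the observation: (x - mu) = (2, -1).

Step 2 — invert Sigma. det(Sigma) = 2·11 - (1)² = 21.
  Sigma^{-1} = (1/det) · [[d, -b], [-b, a]] = [[0.5238, -0.0476],
 [-0.0476, 0.0952]].

Step 3 — form the quadratic (x - mu)^T · Sigma^{-1} · (x - mu):
  Sigma^{-1} · (x - mu) = (1.0952, -0.1905).
  (x - mu)^T · [Sigma^{-1} · (x - mu)] = (2)·(1.0952) + (-1)·(-0.1905) = 2.381.

Step 4 — take square root: d = √(2.381) ≈ 1.543.

d(x, mu) = √(2.381) ≈ 1.543


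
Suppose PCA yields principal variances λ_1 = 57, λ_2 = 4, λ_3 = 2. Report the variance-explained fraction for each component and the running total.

Step 1 — total variance = trace(Sigma) = Σ λ_i = 57 + 4 + 2 = 63.

Step 2 — fraction explained by component i = λ_i / Σ λ:
  PC1: 57/63 = 0.9048
  PC2: 4/63 = 0.0635
  PC3: 2/63 = 0.0317

Step 3 — cumulative fraction after k components = (λ_1 + ... + λ_k) / Σ λ:
  k = 1: 57/63 = 0.9048
  k = 2: (57 + 4)/63 = 61/63 = 0.9683
  k = 3: (57 + 4 + 2)/63 = 63/63 = 1

Summary (fraction, with percent):

explained: PC1 0.9048 (90.48%), PC2 0.0635 (6.35%), PC3 0.0317 (3.17%);  cumulative: 0.9048, 0.9683, 1


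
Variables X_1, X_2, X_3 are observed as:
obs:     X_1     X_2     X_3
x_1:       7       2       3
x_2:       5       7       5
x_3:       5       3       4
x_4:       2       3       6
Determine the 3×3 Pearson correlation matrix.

Step 1 — column means:
  mean(X_1) = (7 + 5 + 5 + 2) / 4 = 19/4 = 4.75
  mean(X_2) = (2 + 7 + 3 + 3) / 4 = 15/4 = 3.75
  mean(X_3) = (3 + 5 + 4 + 6) / 4 = 18/4 = 4.5

Step 2 — sample variances and covariances s[i,j] = (1/(n-1)) · Σ_k (x_{k,i} - mean_i) · (x_{k,j} - mean_j), with n-1 = 3:
  s[X_1,X_1] = ((2.25)·(2.25) + (0.25)·(0.25) + (0.25)·(0.25) + (-2.75)·(-2.75)) / 3 = 12.75/3 = 4.25
  s[X_1,X_2] = ((2.25)·(-1.75) + (0.25)·(3.25) + (0.25)·(-0.75) + (-2.75)·(-0.75)) / 3 = -1.25/3 = -0.4167
  s[X_1,X_3] = ((2.25)·(-1.5) + (0.25)·(0.5) + (0.25)·(-0.5) + (-2.75)·(1.5)) / 3 = -7.5/3 = -2.5
  s[X_2,X_2] = ((-1.75)·(-1.75) + (3.25)·(3.25) + (-0.75)·(-0.75) + (-0.75)·(-0.75)) / 3 = 14.75/3 = 4.9167
  s[X_2,X_3] = ((-1.75)·(-1.5) + (3.25)·(0.5) + (-0.75)·(-0.5) + (-0.75)·(1.5)) / 3 = 3.5/3 = 1.1667
  s[X_3,X_3] = ((-1.5)·(-1.5) + (0.5)·(0.5) + (-0.5)·(-0.5) + (1.5)·(1.5)) / 3 = 5/3 = 1.6667
  Sample standard deviations s_i = √(s[i,i]):
  s(X_1) = √(4.25) = 2.0616
  s(X_2) = √(4.9167) = 2.2174
  s(X_3) = √(1.6667) = 1.291

Step 3 — r_{ij} = s_{ij} / (s_i · s_j):
  r[X_1,X_1] = 1 (diagonal).
  r[X_1,X_2] = -0.4167 / (2.0616 · 2.2174) = -0.4167 / 4.5712 = -0.0912
  r[X_1,X_3] = -2.5 / (2.0616 · 1.291) = -2.5 / 2.6615 = -0.9393
  r[X_2,X_2] = 1 (diagonal).
  r[X_2,X_3] = 1.1667 / (2.2174 · 1.291) = 1.1667 / 2.8626 = 0.4076
  r[X_3,X_3] = 1 (diagonal).

R is symmetric with unit diagonal. Assembling:

R = [[1, -0.0912, -0.9393],
 [-0.0912, 1, 0.4076],
 [-0.9393, 0.4076, 1]]


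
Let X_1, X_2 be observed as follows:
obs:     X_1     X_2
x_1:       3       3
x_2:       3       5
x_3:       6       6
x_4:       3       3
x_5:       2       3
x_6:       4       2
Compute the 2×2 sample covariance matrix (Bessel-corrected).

Step 1 — column means:
  mean(X_1) = (3 + 3 + 6 + 3 + 2 + 4) / 6 = 21/6 = 3.5
  mean(X_2) = (3 + 5 + 6 + 3 + 3 + 2) / 6 = 22/6 = 3.6667

Step 2 — sample covariance S[i,j] = (1/(n-1)) · Σ_k (x_{k,i} - mean_i) · (x_{k,j} - mean_j), with n-1 = 5.
  S[X_1,X_1] = ((-0.5)·(-0.5) + (-0.5)·(-0.5) + (2.5)·(2.5) + (-0.5)·(-0.5) + (-1.5)·(-1.5) + (0.5)·(0.5)) / 5 = 9.5/5 = 1.9
  S[X_1,X_2] = ((-0.5)·(-0.6667) + (-0.5)·(1.3333) + (2.5)·(2.3333) + (-0.5)·(-0.6667) + (-1.5)·(-0.6667) + (0.5)·(-1.6667)) / 5 = 6/5 = 1.2
  S[X_2,X_2] = ((-0.6667)·(-0.6667) + (1.3333)·(1.3333) + (2.3333)·(2.3333) + (-0.6667)·(-0.6667) + (-0.6667)·(-0.6667) + (-1.6667)·(-1.6667)) / 5 = 11.3333/5 = 2.2667

S is symmetric (S[j,i] = S[i,j]). Assembling:

S = [[1.9, 1.2],
 [1.2, 2.2667]]


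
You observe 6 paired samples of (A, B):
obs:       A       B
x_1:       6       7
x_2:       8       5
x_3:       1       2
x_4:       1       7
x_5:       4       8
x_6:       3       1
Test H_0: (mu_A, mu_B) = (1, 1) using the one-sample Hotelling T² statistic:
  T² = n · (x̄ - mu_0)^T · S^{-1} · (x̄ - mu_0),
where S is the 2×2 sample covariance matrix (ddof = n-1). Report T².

Step 1 — sample mean vector:
  mean(A) = (6 + 8 + 1 + 1 + 4 + 3) / 6 = 23/6 = 3.8333
  mean(B) = (7 + 5 + 2 + 7 + 8 + 1) / 6 = 30/6 = 5
  x̄ = (3.8333, 5),  deviation x̄ - mu_0 = (3.8333, 5) - (1, 1) = (2.8333, 4).

Step 2 — sample covariance matrix, S[i,j] = (1/(n-1)) · Σ_k (x_{k,i} - mean_i) · (x_{k,j} - mean_j), divisor n-1 = 5:
  S[A,A] = ((2.1667)·(2.1667) + (4.1667)·(4.1667) + (-2.8333)·(-2.8333) + (-2.8333)·(-2.8333) + (0.1667)·(0.1667) + (-0.8333)·(-0.8333)) / 5 = 38.8333/5 = 7.7667
  S[A,B] = ((2.1667)·(2) + (4.1667)·(0) + (-2.8333)·(-3) + (-2.8333)·(2) + (0.1667)·(3) + (-0.8333)·(-4)) / 5 = 11/5 = 2.2
  S[B,B] = ((2)·(2) + (0)·(0) + (-3)·(-3) + (2)·(2) + (3)·(3) + (-4)·(-4)) / 5 = 42/5 = 8.4
  S = [[7.7667, 2.2],
 [2.2, 8.4]].

Step 3 — invert S. det(S) = 7.7667·8.4 - (2.2)² = 60.4.
  S^{-1} = (1/det) · [[d, -b], [-b, a]] = [[0.1391, -0.0364],
 [-0.0364, 0.1286]].

Step 4 — quadratic form (x̄ - mu_0)^T · S^{-1} · (x̄ - mu_0):
  S^{-1} · (x̄ - mu_0) = (0.2483, 0.4111),
  (x̄ - mu_0)^T · [...] = (2.8333)·(0.2483) + (4)·(0.4111) = 2.3482.

Step 5 — scale by n: T² = 6 · 2.3482 = 14.0894.

T² ≈ 14.0894


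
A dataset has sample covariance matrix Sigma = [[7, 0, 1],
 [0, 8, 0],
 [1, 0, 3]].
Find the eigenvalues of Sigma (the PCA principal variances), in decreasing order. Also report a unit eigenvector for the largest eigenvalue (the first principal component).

Step 1 — characteristic polynomial p(λ) = det(λI - Sigma) = λ³ - tr·λ² + c_1·λ - det, where tr = trace, c_1 = sum of the principal 2×2 minors, det = det(Sigma):
  tr = 7 + 8 + 3 = 18,
  c_1 = (7·8 - (0)²) + (7·3 - (1)²) + (8·3 - (0)²) = 56 + 20 + 24 = 100,
  det = 7·(8·3 - (0)²) - (0)·((0)·3 - (0)·(1)) + (1)·((0)·(0) - 8·(1)) = 7·(24) - (0)·(0) + (1)·(-8) = 160.
  So p(λ) = λ³ - 18λ² + 100λ - 160.
Step 2 — look for an integer root (rational root theorem: any rational root is an integer divisor of 160). Testing λ = 8:
  p(8) = 512 - 1152 + 800 - 160 = 0  ✓
  Dividing out (λ - 8): p(λ) = (λ - 8)(λ² - 10λ + 20).
Step 3 — remaining eigenvalues from the quadratic λ² - 10λ + 20 = 0:
  Δ = 10² - 4·20 = 100 - 80 = 20,  λ = (10 ± √20)/2 = (10 ± 4.4721)/2 ≈ 7.2361 or 2.7639.
  Sorted: λ_1 = 8,  λ_2 = 7.2361,  λ_3 = 2.7639  (check: sum = 18 = tr ✓).

Step 4 — unit eigenvector for λ_1 = 8: v spans the null space of (Sigma - λ_1 I), whose rows are
  r_1 = (-1, 0, 1),  r_2 = (0, 0, 0),  r_3 = (1, 0, -5).
  v is orthogonal to every row, so take v ∝ r_1 × r_3 = ((0)·(-5) - (1)·(0), (1)·(1) - (-1)·(-5), (-1)·(0) - (0)·(1)) = (0, -4, 0).
  Rescale (divide by 4; multiply by -1 so the first nonzero entry is positive): u = (0, 1, 0).
  ||u|| = √((0)² + (1)² + (0)²) = √(1) = 1,  v_1 = u/||u|| ≈ (0, 1, 0) (||v_1|| = 1).

λ_1 = 8,  λ_2 = 7.2361,  λ_3 = 2.7639;  v_1 ≈ (0, 1, 0)
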